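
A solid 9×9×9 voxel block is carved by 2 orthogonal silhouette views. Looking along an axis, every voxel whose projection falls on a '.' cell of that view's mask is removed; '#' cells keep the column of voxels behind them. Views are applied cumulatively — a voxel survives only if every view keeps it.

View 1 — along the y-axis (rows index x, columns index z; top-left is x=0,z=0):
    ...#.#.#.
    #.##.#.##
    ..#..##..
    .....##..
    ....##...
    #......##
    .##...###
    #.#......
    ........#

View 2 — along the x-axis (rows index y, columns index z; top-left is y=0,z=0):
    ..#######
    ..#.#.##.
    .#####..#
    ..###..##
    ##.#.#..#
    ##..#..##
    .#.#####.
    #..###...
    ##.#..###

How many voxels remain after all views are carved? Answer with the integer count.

remaining voxels: 139

start: 9×9×9 = 729 voxels
carve view 1 (along y, XZ-mask fill 27/81): 243 voxels remain
carve view 2 (along x, YZ-mask fill 48/81): 139 voxels remain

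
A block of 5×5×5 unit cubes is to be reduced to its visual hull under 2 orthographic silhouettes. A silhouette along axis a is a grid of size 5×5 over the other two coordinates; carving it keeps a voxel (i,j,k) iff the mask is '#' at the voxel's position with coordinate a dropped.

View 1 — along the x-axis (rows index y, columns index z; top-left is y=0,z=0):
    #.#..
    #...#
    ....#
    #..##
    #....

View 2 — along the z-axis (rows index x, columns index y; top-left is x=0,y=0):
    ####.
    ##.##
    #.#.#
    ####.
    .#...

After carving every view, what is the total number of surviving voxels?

full grid |V| = 125
V1 x: intersect with YZ mask (9 set) -- 45 left
V2 z: intersect with XY mask (16 set) -- 30 left

remaining voxels: 30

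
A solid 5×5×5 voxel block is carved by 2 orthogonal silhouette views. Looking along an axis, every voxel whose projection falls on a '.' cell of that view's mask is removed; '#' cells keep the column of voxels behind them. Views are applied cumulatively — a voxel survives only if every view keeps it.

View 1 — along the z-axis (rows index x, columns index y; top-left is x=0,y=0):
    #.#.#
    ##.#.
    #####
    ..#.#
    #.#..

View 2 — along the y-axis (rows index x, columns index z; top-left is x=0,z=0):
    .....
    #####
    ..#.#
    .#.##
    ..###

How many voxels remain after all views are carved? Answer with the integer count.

initial block: 5^3 = 125
V1 z: intersect with XY mask (15 set) -- 75 left
V2 y: intersect with XZ mask (13 set) -- 37 left

37 voxels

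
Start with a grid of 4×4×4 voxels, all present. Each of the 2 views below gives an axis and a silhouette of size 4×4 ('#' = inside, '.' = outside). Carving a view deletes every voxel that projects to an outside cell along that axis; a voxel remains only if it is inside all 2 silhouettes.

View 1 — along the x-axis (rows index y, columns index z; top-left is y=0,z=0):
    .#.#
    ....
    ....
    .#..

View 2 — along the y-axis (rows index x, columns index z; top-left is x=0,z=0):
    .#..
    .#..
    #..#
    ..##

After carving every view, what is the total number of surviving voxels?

before carving: 64 voxels (4×4×4)
carve view 1 (along x, YZ-mask fill 3/16): 12 voxels remain
carve view 2 (along y, XZ-mask fill 6/16): 6 voxels remain

6 voxels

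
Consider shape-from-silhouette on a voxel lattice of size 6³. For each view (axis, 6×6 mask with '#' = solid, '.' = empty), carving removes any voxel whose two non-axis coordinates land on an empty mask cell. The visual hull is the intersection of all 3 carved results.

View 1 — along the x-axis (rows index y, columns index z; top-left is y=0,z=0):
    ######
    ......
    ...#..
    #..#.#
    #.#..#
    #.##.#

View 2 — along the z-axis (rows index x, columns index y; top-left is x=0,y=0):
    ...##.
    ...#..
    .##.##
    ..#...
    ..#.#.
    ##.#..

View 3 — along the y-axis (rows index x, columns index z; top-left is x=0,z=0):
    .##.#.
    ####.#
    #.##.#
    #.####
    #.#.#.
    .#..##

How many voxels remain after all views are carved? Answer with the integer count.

full grid |V| = 216
carve view 1 (along x, YZ-mask fill 17/36): 102 voxels remain
carve view 2 (along z, XY-mask fill 13/36): 31 voxels remain
carve view 3 (along y, XZ-mask fill 23/36): 19 voxels remain

|visual hull| = 19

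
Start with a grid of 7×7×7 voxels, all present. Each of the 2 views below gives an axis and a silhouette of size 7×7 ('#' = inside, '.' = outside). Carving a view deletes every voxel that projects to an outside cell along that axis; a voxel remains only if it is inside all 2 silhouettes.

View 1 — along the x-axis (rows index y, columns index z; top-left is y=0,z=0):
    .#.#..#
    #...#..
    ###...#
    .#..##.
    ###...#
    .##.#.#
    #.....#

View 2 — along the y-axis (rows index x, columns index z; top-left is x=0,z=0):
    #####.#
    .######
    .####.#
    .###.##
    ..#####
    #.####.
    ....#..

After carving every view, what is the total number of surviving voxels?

before carving: 343 voxels (7×7×7)
step 1: project along x, AND mask (22/49) → |grid| = 154
step 2: project along y, AND mask (33/49) → |grid| = 99

remaining voxels: 99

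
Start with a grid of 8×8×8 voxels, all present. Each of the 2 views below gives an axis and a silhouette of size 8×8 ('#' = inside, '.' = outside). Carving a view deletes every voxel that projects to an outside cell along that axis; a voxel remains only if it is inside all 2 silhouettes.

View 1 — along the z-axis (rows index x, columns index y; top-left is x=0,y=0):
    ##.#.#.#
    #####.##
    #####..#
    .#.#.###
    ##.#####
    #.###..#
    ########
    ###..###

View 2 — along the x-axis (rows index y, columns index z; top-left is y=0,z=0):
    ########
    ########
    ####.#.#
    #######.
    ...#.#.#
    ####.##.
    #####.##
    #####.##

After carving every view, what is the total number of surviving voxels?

before carving: 512 voxels (8×8×8)
step 1: project along z, AND mask (49/64) → |grid| = 392
step 2: project along x, AND mask (52/64) → |grid| = 327

remaining voxels: 327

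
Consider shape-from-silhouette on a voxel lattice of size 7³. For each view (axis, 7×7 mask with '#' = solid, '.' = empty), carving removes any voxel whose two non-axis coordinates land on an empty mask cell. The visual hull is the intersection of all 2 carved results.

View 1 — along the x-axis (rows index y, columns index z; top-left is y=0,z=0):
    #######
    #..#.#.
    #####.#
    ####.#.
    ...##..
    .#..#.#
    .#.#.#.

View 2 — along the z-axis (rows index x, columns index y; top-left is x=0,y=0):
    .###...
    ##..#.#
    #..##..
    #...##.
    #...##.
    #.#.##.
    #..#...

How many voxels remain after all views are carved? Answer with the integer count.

remaining voxels: 97

full grid |V| = 343
V1 x: intersect with YZ mask (29 set) -- 203 left
V2 z: intersect with XY mask (22 set) -- 97 left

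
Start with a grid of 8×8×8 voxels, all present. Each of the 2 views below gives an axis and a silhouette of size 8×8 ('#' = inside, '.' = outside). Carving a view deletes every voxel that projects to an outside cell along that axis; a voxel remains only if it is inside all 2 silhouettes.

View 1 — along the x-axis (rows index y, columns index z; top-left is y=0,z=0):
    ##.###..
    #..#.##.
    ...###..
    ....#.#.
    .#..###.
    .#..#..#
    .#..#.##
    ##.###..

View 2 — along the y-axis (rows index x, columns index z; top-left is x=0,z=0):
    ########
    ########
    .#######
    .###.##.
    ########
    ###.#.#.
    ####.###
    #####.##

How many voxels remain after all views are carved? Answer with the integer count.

remaining voxels: 202

start: 8×8×8 = 512 voxels
[1] x-view keeps 30 columns → grid now 240
[2] y-view keeps 55 columns → grid now 202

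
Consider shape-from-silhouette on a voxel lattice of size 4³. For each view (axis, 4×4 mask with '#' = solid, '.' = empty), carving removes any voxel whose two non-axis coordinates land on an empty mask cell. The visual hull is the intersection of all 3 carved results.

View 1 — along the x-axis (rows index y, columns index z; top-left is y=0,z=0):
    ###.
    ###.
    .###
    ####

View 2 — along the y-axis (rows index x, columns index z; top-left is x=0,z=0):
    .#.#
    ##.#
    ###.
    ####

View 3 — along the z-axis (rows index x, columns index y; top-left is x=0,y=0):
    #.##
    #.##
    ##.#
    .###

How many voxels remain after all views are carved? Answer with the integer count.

remaining voxels: 31

before carving: 64 voxels (4×4×4)
V1 x: intersect with YZ mask (13 set) -- 52 left
V2 y: intersect with XZ mask (12 set) -- 39 left
V3 z: intersect with XY mask (12 set) -- 31 left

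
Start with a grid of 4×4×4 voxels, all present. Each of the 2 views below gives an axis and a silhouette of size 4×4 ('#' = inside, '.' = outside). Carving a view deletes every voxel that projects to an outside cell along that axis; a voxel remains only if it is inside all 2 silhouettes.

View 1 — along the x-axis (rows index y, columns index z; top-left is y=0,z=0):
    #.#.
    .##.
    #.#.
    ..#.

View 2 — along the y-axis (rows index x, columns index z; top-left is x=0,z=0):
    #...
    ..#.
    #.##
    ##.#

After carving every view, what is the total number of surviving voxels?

initial block: 4^3 = 64
[1] x-view keeps 7 columns → grid now 28
[2] y-view keeps 8 columns → grid now 15

|visual hull| = 15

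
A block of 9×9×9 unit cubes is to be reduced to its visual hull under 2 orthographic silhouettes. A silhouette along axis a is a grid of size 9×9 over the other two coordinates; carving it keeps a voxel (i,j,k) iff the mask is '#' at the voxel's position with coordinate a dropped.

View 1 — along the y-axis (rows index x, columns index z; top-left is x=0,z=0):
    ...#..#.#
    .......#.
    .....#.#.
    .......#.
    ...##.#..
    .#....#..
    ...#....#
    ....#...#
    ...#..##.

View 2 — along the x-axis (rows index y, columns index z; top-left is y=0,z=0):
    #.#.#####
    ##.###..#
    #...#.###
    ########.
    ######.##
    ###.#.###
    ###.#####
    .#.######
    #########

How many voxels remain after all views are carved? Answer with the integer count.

start: 9×9×9 = 729 voxels
after view 1 [y-axis, 19 of 81 cells solid] → remaining = 171
after view 2 [x-axis, 65 of 81 cells solid] → remaining = 136

136 voxels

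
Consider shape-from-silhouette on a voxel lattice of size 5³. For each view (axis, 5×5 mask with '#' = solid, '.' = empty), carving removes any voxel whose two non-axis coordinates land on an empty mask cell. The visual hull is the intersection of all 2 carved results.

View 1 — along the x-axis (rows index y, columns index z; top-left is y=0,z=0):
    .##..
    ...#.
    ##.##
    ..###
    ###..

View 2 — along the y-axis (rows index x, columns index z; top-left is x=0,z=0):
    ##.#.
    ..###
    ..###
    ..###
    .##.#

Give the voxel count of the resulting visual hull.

before carving: 125 voxels (5×5×5)
step 1: project along x, AND mask (13/25) → |grid| = 65
step 2: project along y, AND mask (15/25) → |grid| = 40

voxel count = 40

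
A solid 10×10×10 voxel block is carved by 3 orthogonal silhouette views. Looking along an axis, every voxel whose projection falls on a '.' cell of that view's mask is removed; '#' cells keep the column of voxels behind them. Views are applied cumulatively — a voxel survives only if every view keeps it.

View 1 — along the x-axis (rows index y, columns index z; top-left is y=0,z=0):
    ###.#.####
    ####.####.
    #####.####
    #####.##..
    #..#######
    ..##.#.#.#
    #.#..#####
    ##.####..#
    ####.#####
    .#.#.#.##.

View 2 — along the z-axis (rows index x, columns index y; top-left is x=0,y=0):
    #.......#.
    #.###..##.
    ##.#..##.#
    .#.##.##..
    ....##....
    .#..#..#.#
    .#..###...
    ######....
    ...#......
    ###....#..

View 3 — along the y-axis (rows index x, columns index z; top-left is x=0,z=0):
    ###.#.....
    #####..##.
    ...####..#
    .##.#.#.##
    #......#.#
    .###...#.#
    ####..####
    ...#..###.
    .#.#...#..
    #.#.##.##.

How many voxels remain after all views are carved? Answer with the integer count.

remaining voxels: 162

before carving: 1000 voxels (10×10×10)
after view 1 [x-axis, 73 of 100 cells solid] → remaining = 730
after view 2 [z-axis, 40 of 100 cells solid] → remaining = 297
after view 3 [y-axis, 51 of 100 cells solid] → remaining = 162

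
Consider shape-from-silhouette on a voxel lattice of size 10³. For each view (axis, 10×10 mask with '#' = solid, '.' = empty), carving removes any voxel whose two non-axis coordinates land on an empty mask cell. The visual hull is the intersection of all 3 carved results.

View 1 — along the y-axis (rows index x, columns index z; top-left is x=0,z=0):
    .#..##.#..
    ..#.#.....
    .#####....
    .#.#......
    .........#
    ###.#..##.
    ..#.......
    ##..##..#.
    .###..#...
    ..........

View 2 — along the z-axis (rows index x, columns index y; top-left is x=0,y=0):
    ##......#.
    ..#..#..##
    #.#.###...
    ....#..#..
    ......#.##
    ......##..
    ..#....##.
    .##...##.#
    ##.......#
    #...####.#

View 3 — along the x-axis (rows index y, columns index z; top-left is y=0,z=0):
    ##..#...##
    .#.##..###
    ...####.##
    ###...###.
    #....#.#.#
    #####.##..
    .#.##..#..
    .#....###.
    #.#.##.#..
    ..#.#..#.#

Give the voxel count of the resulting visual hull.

52 voxels

start: 10×10×10 = 1000 voxels
after view 1 [y-axis, 30 of 100 cells solid] → remaining = 300
after view 2 [z-axis, 36 of 100 cells solid] → remaining = 104
after view 3 [x-axis, 51 of 100 cells solid] → remaining = 52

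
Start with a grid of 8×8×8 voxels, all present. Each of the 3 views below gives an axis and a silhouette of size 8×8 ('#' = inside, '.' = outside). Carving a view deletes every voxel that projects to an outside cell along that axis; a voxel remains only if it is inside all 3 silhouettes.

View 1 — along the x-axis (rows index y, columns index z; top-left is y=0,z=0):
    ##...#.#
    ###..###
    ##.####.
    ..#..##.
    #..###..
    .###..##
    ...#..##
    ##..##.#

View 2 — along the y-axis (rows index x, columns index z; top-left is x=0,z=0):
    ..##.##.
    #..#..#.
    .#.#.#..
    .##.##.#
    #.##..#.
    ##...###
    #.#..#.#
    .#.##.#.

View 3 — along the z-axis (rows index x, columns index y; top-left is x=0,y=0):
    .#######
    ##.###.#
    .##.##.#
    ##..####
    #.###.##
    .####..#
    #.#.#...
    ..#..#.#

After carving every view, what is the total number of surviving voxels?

voxel count = 98

before carving: 512 voxels (8×8×8)
carve view 1 (along x, YZ-mask fill 36/64): 288 voxels remain
carve view 2 (along y, XZ-mask fill 32/64): 148 voxels remain
carve view 3 (along z, XY-mask fill 41/64): 98 voxels remain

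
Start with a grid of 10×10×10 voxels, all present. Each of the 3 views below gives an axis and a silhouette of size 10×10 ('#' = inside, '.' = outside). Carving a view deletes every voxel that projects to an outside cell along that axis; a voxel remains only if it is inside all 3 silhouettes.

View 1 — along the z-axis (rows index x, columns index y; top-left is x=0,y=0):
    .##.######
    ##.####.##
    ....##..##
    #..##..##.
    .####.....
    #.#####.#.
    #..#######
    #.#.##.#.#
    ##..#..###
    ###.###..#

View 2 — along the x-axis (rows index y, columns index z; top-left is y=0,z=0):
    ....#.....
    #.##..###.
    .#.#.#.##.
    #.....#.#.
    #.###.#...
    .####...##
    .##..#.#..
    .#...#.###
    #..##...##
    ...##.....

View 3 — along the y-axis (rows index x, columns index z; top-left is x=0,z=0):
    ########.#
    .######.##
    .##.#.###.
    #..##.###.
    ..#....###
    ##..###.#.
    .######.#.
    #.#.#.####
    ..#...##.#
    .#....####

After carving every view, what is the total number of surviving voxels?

remaining voxels: 166

start: 10×10×10 = 1000 voxels
  1. axis=2 (XY plane), |mask|=63  ⇒  voxels=630
  2. axis=0 (YZ plane), |mask|=42  ⇒  voxels=263
  3. axis=1 (XZ plane), |mask|=62  ⇒  voxels=166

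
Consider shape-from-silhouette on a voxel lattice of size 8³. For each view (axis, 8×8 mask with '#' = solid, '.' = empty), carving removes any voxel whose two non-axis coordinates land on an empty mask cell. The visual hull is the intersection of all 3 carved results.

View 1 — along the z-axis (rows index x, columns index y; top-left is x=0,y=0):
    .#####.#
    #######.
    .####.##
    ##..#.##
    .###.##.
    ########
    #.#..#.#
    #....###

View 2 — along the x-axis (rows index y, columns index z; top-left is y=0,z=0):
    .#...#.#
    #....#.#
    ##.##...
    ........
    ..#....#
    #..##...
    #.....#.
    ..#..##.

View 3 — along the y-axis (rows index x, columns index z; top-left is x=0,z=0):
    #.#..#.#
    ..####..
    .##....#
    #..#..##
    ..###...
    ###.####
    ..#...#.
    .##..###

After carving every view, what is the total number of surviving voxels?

voxel count = 59

before carving: 512 voxels (8×8×8)
step 1: project along z, AND mask (45/64) → |grid| = 360
step 2: project along x, AND mask (20/64) → |grid| = 115
step 3: project along y, AND mask (32/64) → |grid| = 59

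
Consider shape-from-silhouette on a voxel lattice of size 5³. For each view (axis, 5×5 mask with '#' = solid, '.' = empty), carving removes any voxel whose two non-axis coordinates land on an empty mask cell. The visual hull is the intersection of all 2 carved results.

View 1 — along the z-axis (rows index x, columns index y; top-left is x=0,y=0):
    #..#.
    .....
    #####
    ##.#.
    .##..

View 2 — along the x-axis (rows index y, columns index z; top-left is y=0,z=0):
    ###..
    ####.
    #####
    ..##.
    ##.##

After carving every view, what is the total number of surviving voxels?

|visual hull| = 41

initial block: 5^3 = 125
  1. axis=2 (XY plane), |mask|=12  ⇒  voxels=60
  2. axis=0 (YZ plane), |mask|=18  ⇒  voxels=41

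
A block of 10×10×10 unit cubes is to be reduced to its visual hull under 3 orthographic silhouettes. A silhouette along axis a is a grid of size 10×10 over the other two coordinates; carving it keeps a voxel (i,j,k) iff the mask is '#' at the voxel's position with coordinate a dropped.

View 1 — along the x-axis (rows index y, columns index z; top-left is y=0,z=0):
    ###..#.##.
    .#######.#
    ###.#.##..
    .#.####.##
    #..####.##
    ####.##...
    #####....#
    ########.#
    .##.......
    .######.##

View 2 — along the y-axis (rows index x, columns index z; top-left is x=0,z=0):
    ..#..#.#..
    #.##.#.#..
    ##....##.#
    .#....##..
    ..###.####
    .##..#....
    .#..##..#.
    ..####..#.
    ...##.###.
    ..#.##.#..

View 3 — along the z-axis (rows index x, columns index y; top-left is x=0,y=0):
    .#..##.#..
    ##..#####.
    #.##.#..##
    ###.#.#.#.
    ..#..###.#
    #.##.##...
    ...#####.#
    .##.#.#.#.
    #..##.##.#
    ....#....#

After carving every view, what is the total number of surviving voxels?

|visual hull| = 153

start: 10×10×10 = 1000 voxels
  1. axis=0 (YZ plane), |mask|=65  ⇒  voxels=650
  2. axis=1 (XZ plane), |mask|=44  ⇒  voxels=285
  3. axis=2 (XY plane), |mask|=52  ⇒  voxels=153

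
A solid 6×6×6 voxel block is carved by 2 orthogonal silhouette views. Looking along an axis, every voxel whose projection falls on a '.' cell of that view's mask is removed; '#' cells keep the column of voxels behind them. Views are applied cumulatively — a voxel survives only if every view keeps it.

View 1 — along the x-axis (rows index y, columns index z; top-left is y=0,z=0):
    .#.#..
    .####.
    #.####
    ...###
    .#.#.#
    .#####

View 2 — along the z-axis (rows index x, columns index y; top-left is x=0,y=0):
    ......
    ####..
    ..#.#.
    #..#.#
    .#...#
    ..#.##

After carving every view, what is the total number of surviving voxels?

start: 6×6×6 = 216 voxels
V1 x: intersect with YZ mask (22 set) -- 132 left
V2 z: intersect with XY mask (14 set) -- 54 left

54 voxels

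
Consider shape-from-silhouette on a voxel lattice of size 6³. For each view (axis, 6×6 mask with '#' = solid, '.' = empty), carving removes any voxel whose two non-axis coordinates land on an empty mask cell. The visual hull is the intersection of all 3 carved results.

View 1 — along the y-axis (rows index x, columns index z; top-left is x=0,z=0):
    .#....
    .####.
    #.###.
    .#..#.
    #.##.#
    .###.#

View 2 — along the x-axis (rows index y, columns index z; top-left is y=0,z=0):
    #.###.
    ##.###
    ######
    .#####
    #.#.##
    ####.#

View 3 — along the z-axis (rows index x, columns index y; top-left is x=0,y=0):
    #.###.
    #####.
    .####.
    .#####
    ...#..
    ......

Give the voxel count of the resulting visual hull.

|visual hull| = 42

start: 6×6×6 = 216 voxels
after view 1 [y-axis, 19 of 36 cells solid] → remaining = 114
after view 2 [x-axis, 29 of 36 cells solid] → remaining = 91
after view 3 [z-axis, 19 of 36 cells solid] → remaining = 42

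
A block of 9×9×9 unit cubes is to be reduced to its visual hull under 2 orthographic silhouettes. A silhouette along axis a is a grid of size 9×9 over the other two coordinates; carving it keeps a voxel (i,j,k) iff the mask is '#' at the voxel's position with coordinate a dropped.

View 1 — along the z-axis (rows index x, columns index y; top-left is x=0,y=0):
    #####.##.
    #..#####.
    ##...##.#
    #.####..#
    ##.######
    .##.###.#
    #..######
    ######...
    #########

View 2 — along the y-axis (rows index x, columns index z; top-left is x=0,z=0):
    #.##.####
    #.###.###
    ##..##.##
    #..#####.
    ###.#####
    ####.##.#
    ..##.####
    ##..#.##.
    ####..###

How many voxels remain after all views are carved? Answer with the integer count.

before carving: 729 voxels (9×9×9)
V1 z: intersect with XY mask (60 set) -- 540 left
V2 y: intersect with XZ mask (59 set) -- 398 left

398 voxels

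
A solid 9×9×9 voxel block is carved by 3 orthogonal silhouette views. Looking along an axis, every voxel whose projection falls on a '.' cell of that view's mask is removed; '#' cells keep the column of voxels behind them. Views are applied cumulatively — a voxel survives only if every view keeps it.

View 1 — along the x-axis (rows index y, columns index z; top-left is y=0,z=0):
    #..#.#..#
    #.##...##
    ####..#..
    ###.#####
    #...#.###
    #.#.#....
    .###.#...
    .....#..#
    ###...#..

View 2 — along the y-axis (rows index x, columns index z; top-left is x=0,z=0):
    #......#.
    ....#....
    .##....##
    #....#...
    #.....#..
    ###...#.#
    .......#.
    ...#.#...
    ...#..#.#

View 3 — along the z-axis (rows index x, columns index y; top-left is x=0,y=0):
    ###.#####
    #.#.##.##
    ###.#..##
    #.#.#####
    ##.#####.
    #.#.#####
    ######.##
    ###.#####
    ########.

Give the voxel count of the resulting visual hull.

voxel count = 76

initial block: 9^3 = 729
step 1: project along x, AND mask (40/81) → |grid| = 360
step 2: project along y, AND mask (22/81) → |grid| = 103
step 3: project along z, AND mask (65/81) → |grid| = 76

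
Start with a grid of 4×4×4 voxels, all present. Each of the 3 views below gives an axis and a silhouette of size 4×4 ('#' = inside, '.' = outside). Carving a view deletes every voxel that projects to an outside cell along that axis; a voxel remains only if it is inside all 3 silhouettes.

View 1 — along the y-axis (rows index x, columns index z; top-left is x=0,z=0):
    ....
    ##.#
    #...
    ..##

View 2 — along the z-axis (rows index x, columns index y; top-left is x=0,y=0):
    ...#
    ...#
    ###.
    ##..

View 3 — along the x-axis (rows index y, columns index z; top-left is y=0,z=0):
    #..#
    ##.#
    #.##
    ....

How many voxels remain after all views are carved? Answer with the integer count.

remaining voxels: 5

start: 4×4×4 = 64 voxels
step 1: project along y, AND mask (6/16) → |grid| = 24
step 2: project along z, AND mask (7/16) → |grid| = 10
step 3: project along x, AND mask (8/16) → |grid| = 5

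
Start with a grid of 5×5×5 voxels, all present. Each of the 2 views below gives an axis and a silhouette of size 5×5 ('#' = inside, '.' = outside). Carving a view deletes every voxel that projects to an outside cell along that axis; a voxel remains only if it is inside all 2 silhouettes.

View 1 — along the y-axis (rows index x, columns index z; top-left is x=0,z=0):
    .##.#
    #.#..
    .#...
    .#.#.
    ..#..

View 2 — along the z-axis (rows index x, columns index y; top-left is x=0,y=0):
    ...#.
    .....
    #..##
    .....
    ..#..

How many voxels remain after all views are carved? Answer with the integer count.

|visual hull| = 7

start: 5×5×5 = 125 voxels
carve view 1 (along y, XZ-mask fill 9/25): 45 voxels remain
carve view 2 (along z, XY-mask fill 5/25): 7 voxels remain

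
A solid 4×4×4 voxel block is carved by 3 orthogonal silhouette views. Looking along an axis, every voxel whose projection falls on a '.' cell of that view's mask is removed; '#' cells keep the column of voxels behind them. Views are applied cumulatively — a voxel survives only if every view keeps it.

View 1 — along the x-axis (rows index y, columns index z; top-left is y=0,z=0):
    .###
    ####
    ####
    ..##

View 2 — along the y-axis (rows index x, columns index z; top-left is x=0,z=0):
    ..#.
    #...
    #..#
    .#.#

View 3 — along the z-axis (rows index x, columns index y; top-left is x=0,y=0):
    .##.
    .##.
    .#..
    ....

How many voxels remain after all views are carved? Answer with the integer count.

initial block: 4^3 = 64
step 1: project along x, AND mask (13/16) → |grid| = 52
step 2: project along y, AND mask (6/16) → |grid| = 19
step 3: project along z, AND mask (5/16) → |grid| = 6

|visual hull| = 6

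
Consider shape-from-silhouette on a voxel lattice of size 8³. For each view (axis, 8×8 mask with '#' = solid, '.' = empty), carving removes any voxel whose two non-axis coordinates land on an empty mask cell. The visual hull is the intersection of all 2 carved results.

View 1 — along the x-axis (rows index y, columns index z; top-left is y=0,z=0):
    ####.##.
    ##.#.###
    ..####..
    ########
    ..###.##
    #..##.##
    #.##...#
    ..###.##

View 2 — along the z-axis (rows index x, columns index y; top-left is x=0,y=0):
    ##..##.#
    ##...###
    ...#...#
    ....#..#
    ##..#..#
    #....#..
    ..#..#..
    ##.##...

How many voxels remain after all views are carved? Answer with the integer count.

before carving: 512 voxels (8×8×8)
[1] x-view keeps 43 columns → grid now 344
[2] z-view keeps 26 columns → grid now 143

143 voxels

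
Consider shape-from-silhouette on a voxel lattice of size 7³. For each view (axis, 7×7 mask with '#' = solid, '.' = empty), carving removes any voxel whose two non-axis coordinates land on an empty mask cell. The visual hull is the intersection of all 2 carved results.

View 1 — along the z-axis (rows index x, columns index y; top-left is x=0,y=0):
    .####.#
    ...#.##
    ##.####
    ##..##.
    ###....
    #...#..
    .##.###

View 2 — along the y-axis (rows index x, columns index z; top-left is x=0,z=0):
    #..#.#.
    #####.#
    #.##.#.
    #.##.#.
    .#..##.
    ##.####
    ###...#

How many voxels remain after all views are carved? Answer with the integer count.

start: 7×7×7 = 343 voxels
  1. axis=2 (XY plane), |mask|=28  ⇒  voxels=196
  2. axis=1 (XZ plane), |mask|=30  ⇒  voxels=114

114 voxels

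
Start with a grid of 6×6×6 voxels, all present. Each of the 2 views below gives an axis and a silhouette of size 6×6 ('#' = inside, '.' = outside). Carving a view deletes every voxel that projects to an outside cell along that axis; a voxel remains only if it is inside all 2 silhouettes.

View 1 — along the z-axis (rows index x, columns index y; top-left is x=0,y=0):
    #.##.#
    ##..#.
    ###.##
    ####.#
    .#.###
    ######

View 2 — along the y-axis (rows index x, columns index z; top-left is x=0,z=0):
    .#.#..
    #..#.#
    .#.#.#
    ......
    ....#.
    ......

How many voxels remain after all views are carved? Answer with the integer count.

|visual hull| = 36

initial block: 6^3 = 216
step 1: project along z, AND mask (27/36) → |grid| = 162
step 2: project along y, AND mask (9/36) → |grid| = 36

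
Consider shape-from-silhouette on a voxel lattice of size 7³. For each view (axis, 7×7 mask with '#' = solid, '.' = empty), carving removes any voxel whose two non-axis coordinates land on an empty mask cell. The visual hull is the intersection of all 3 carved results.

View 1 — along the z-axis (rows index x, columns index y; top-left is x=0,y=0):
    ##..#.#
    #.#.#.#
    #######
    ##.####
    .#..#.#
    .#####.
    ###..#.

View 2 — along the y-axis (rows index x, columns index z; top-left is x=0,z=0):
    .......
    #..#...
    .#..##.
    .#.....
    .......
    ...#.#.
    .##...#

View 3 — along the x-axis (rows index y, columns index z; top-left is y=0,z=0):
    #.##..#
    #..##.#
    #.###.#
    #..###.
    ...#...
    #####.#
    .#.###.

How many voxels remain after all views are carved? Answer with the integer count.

start: 7×7×7 = 343 voxels
step 1: project along z, AND mask (33/49) → |grid| = 231
step 2: project along y, AND mask (11/49) → |grid| = 57
step 3: project along x, AND mask (28/49) → |grid| = 31

remaining voxels: 31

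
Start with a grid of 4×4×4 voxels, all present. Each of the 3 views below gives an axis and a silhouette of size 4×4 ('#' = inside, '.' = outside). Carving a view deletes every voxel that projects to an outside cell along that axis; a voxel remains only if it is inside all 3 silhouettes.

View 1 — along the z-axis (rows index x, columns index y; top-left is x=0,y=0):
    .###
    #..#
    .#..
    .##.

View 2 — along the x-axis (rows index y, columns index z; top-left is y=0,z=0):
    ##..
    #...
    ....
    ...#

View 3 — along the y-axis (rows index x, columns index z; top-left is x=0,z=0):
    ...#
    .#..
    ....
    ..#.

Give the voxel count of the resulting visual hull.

before carving: 64 voxels (4×4×4)
V1 z: intersect with XY mask (8 set) -- 32 left
V2 x: intersect with YZ mask (4 set) -- 7 left
V3 y: intersect with XZ mask (3 set) -- 2 left

|visual hull| = 2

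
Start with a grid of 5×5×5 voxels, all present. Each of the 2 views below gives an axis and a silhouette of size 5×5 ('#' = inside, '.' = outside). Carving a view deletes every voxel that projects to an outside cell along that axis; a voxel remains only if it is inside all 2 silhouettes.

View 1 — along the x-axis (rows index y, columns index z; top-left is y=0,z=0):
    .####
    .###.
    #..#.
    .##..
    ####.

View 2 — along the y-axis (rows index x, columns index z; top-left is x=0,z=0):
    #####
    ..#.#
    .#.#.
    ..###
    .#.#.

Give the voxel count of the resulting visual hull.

45 voxels

full grid |V| = 125
carve view 1 (along x, YZ-mask fill 15/25): 75 voxels remain
carve view 2 (along y, XZ-mask fill 14/25): 45 voxels remain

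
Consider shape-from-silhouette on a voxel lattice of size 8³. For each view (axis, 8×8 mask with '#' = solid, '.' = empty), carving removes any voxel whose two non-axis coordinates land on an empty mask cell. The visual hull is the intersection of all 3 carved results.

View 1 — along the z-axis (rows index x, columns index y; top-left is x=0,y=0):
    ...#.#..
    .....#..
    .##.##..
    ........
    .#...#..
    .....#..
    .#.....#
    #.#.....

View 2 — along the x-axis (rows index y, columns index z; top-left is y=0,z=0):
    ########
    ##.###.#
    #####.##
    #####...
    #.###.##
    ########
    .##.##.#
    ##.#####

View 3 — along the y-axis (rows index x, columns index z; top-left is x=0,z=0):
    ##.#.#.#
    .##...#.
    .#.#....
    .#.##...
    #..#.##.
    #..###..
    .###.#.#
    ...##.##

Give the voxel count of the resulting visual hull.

45 voxels

start: 8×8×8 = 512 voxels
carve view 1 (along z, XY-mask fill 14/64): 112 voxels remain
carve view 2 (along x, YZ-mask fill 52/64): 98 voxels remain
carve view 3 (along y, XZ-mask fill 30/64): 45 voxels remain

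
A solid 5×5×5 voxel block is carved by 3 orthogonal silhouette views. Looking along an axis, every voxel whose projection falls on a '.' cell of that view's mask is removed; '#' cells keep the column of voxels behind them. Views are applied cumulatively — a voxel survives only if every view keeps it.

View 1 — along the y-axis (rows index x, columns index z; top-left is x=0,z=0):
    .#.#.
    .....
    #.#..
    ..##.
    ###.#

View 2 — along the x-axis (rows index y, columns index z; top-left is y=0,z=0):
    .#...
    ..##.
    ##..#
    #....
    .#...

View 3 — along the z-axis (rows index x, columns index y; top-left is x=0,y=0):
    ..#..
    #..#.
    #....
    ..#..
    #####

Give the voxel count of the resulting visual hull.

remaining voxels: 8

initial block: 5^3 = 125
  1. axis=1 (XZ plane), |mask|=10  ⇒  voxels=50
  2. axis=0 (YZ plane), |mask|=8  ⇒  voxels=16
  3. axis=2 (XY plane), |mask|=10  ⇒  voxels=8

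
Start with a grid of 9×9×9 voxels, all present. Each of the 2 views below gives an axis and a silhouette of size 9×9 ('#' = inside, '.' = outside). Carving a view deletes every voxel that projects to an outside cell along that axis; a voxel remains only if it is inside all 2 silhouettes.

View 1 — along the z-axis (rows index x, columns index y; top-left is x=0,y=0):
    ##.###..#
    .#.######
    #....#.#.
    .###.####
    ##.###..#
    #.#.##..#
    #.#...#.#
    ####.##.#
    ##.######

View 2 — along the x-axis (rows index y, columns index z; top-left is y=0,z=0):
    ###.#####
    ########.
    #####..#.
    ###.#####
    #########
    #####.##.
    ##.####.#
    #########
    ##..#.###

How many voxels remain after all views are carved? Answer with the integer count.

voxel count = 396

initial block: 9^3 = 729
step 1: project along z, AND mask (53/81) → |grid| = 477
step 2: project along x, AND mask (68/81) → |grid| = 396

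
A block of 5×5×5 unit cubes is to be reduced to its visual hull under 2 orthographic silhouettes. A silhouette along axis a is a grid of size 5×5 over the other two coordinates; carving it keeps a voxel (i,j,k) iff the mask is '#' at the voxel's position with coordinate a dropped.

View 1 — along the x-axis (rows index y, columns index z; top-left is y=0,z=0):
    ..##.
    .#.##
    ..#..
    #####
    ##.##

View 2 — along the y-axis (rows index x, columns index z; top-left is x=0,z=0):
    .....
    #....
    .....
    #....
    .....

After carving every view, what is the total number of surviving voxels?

initial block: 5^3 = 125
  1. axis=0 (YZ plane), |mask|=15  ⇒  voxels=75
  2. axis=1 (XZ plane), |mask|=2  ⇒  voxels=4

4 voxels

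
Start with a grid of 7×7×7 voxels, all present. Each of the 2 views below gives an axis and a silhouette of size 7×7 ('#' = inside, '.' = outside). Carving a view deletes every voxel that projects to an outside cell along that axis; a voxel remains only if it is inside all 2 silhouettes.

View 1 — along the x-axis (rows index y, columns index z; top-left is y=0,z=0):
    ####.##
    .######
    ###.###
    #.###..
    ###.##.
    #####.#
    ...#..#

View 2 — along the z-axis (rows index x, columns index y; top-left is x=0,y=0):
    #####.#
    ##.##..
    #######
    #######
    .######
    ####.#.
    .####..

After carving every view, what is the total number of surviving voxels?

start: 7×7×7 = 343 voxels
[1] x-view keeps 35 columns → grid now 245
[2] z-view keeps 39 columns → grid now 198

|visual hull| = 198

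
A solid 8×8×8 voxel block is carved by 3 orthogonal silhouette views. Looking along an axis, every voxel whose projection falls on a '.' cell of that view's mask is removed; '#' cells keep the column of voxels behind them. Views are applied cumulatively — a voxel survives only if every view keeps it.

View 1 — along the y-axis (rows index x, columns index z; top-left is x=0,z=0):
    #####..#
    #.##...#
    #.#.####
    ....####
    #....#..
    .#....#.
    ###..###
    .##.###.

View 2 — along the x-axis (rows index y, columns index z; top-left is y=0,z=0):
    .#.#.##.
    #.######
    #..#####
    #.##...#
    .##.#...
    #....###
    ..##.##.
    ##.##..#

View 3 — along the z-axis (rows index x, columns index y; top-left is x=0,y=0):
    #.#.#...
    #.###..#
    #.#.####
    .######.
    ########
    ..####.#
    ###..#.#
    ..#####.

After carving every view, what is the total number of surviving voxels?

|visual hull| = 100

before carving: 512 voxels (8×8×8)
step 1: project along y, AND mask (35/64) → |grid| = 280
step 2: project along x, AND mask (37/64) → |grid| = 160
step 3: project along z, AND mask (43/64) → |grid| = 100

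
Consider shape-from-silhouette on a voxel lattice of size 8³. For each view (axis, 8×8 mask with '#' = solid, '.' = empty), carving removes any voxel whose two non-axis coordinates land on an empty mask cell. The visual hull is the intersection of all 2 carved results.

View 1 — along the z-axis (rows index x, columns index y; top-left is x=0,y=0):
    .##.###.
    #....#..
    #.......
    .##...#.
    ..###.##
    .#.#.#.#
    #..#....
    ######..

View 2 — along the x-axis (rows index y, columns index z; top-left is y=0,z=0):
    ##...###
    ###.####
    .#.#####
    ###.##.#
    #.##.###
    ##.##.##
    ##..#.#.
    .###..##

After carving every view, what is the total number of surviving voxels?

full grid |V| = 512
  1. axis=2 (XY plane), |mask|=28  ⇒  voxels=224
  2. axis=0 (YZ plane), |mask|=45  ⇒  voxels=160

voxel count = 160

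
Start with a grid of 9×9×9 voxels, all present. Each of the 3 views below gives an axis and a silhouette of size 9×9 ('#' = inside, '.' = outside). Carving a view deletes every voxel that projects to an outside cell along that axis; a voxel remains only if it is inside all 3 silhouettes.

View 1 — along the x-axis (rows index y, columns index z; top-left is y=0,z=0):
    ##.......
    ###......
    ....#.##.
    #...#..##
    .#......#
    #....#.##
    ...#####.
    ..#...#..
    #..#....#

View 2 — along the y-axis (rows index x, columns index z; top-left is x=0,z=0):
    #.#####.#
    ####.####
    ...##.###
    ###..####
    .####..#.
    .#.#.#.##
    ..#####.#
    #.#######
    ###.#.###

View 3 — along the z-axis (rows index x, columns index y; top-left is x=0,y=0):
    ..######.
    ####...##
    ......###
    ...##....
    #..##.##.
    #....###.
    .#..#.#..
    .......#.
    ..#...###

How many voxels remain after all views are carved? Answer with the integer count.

75 voxels

initial block: 9^3 = 729
  1. axis=0 (YZ plane), |mask|=28  ⇒  voxels=252
  2. axis=1 (XZ plane), |mask|=58  ⇒  voxels=179
  3. axis=2 (XY plane), |mask|=34  ⇒  voxels=75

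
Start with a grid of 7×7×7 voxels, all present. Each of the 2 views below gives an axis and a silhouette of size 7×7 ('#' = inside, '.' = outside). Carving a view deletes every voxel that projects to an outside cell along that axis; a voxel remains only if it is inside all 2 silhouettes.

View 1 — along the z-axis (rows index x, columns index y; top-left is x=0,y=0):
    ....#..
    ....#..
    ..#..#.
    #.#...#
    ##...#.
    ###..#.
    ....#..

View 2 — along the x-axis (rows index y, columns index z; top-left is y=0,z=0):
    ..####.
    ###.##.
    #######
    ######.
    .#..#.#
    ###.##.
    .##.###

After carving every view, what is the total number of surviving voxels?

72 voxels

initial block: 7^3 = 343
[1] z-view keeps 15 columns → grid now 105
[2] x-view keeps 35 columns → grid now 72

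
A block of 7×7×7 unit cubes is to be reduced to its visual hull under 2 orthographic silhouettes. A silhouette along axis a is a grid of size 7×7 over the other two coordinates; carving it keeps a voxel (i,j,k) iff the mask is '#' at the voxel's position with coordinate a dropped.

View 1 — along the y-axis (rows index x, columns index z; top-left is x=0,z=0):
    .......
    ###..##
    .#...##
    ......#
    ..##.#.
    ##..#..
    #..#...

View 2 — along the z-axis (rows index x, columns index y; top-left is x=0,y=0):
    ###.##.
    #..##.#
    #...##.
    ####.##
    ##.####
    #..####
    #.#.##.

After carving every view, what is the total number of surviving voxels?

|visual hull| = 76

initial block: 7^3 = 343
step 1: project along y, AND mask (17/49) → |grid| = 119
step 2: project along z, AND mask (33/49) → |grid| = 76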